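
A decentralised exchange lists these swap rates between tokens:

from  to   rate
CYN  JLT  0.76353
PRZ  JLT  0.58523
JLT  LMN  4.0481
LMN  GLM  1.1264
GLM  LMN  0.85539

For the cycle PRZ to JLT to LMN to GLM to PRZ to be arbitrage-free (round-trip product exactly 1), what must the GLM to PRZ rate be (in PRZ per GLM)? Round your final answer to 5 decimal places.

0.37474

Known legs of the cycle: 0.58523 × 4.0481 × 1.1264 = 2.6685199557632
For no arbitrage the full-cycle product must be 1, so the missing rate is 1 / 2.6685199557632 ≈ 0.3747396.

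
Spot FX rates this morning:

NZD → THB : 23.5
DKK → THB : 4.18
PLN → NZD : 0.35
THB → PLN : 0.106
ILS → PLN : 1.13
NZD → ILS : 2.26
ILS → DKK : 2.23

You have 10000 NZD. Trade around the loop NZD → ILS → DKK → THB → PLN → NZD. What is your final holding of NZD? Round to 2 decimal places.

7815.62

10000 NZD × 2.26 = 22600 ILS
22600 ILS × 2.23 = 50398 DKK
50398 DKK × 4.18 = 210663.64 THB
210663.64 THB × 0.106 = 22330.34584 PLN
22330.34584 PLN × 0.35 = 7815.621044 NZD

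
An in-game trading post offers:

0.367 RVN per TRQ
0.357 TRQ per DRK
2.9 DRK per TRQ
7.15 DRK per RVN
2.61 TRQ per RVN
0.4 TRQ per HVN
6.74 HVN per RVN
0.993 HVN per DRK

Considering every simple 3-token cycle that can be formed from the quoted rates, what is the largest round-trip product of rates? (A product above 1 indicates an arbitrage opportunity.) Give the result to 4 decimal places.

1.1519

TRQ→DRK→HVN→TRQ: 2.9 × 0.993 × 0.4 = 1.15188
RVN→HVN→TRQ→RVN: 6.74 × 0.4 × 0.367 = 0.98943
RVN→DRK→TRQ→RVN: 7.15 × 0.357 × 0.367 = 0.93679
Maximum is TRQ→DRK→HVN→TRQ at 1.1519; arbitrage exists.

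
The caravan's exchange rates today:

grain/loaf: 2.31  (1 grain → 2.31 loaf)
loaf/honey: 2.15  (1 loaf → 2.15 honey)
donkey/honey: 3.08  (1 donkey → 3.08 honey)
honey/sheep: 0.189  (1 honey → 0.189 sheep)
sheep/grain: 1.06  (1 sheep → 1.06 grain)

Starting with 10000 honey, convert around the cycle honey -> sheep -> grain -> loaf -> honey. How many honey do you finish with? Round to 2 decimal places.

10000 honey × 0.189 = 1890 sheep
1890 sheep × 1.06 = 2003.4 grain
2003.4 grain × 2.31 = 4627.854 loaf
4627.854 loaf × 2.15 = 9949.8861 honey

9949.89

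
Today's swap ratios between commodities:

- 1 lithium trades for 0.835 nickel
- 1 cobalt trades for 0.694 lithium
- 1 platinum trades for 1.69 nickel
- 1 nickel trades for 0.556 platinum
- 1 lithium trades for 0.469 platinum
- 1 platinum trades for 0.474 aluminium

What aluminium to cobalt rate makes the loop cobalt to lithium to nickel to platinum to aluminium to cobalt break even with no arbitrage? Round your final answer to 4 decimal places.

Known legs of the cycle: 0.694 × 0.835 × 0.556 × 0.474 = 0.15272111256
For no arbitrage the full-cycle product must be 1, so the missing rate is 1 / 0.15272111256 ≈ 6.547883.

6.5479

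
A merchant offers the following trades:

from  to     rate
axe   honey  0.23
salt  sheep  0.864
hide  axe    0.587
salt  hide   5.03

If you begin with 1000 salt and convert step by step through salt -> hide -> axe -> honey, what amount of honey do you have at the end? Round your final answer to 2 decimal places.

679.10

1000 salt × 5.03 = 5030 hide
5030 hide × 0.587 = 2952.61 axe
2952.61 axe × 0.23 = 679.1003 honey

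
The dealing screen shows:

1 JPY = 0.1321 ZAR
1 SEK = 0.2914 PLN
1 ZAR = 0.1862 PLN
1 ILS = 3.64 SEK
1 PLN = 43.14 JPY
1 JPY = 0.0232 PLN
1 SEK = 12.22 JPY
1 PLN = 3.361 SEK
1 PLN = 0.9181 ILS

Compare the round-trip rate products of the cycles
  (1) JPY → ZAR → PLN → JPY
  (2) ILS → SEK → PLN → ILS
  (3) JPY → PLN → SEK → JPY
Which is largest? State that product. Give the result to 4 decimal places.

(1) 0.1321 × 0.1862 × 43.14 = 1.06112
(2) 3.64 × 0.2914 × 0.9181 = 0.97382
(3) 0.0232 × 3.361 × 12.22 = 0.95286
Highest is cycle (1) at 1.0611 (>1, arbitrage).

1.0611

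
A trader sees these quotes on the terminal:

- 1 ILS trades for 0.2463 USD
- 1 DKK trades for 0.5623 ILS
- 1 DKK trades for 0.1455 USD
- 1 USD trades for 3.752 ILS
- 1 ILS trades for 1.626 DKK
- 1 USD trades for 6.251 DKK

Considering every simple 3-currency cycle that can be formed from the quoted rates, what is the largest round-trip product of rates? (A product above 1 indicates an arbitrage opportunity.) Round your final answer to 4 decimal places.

0.8877

USD→ILS→DKK→USD: 3.752 × 1.626 × 0.1455 = 0.88766
USD→DKK→ILS→USD: 6.251 × 0.5623 × 0.2463 = 0.86573
Maximum is USD→ILS→DKK→USD at 0.8877; no arbitrage — every cycle loses value.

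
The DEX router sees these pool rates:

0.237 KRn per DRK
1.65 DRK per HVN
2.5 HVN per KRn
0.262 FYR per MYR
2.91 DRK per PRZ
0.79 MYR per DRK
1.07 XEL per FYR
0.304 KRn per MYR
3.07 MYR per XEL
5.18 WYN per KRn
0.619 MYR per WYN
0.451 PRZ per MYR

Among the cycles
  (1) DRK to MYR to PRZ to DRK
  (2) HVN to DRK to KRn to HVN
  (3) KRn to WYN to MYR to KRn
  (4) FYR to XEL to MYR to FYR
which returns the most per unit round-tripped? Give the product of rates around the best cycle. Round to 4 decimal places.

1.0368

(1) 0.79 × 0.451 × 2.91 = 1.03680
(2) 1.65 × 0.237 × 2.5 = 0.97763
(3) 5.18 × 0.619 × 0.304 = 0.97475
(4) 1.07 × 3.07 × 0.262 = 0.86064
Highest is cycle (1) at 1.0368 (>1, arbitrage).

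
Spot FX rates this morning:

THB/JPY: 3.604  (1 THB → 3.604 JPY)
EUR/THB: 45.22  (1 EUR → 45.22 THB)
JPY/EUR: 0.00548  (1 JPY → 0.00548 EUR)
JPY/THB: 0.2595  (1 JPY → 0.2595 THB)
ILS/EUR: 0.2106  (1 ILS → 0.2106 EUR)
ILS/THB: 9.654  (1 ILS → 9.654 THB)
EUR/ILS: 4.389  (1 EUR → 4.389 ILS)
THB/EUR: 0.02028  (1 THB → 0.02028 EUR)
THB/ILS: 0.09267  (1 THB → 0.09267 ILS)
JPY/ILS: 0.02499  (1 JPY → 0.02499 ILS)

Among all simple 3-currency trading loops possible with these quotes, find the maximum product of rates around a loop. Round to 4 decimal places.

EUR→THB→JPY→EUR: 45.22 × 3.604 × 0.00548 = 0.89309
EUR→THB→ILS→EUR: 45.22 × 0.09267 × 0.2106 = 0.88253
THB→JPY→ILS→THB: 3.604 × 0.02499 × 9.654 = 0.86948
EUR→ILS→THB→EUR: 4.389 × 9.654 × 0.02028 = 0.85929
Maximum is EUR→THB→JPY→EUR at 0.8931; no arbitrage — every cycle loses value.

0.8931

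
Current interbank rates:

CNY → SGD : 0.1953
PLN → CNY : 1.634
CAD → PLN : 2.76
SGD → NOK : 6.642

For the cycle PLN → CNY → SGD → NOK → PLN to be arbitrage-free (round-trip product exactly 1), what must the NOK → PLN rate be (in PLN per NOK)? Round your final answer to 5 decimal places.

0.47179

Known legs of the cycle: 1.634 × 0.1953 × 6.642 = 2.1195963684
For no arbitrage the full-cycle product must be 1, so the missing rate is 1 / 2.1195963684 ≈ 0.4717879.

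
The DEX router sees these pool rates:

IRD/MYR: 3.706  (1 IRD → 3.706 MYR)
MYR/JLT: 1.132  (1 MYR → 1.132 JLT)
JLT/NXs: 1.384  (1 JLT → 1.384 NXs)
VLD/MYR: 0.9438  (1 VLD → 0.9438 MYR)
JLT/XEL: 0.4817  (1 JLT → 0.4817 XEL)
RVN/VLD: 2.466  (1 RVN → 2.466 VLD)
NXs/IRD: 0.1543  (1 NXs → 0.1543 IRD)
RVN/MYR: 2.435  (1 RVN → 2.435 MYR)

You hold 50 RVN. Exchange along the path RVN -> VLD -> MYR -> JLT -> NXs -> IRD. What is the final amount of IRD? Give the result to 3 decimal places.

28.131

50 RVN × 2.466 = 123.3 VLD
123.3 VLD × 0.9438 = 116.37054 MYR
116.37054 MYR × 1.132 = 131.73145128 JLT
131.73145128 JLT × 1.384 = 182.31632857152 NXs
182.31632857152 NXs × 0.1543 = 28.131409498585536 IRD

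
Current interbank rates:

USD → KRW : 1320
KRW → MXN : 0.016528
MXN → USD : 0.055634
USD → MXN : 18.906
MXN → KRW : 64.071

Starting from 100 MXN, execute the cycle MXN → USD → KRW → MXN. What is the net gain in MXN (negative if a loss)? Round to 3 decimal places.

21.376

100 MXN × 0.055634 = 5.5634 USD
5.5634 USD × 1320 = 7343.688 KRW
7343.688 KRW × 0.016528 = 121.376475264 MXN
Net change: 121.376475264 − 100 = 21.376475264 MXN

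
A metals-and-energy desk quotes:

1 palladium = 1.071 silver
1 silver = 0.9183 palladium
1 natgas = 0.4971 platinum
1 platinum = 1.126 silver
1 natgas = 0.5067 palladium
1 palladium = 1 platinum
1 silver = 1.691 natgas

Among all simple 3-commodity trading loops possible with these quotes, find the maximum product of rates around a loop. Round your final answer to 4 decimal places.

1.0340

platinum→silver→palladium→platinum: 1.126 × 0.9183 × 1 = 1.03401
platinum→silver→natgas→platinum: 1.126 × 1.691 × 0.4971 = 0.94651
silver→natgas→palladium→silver: 1.691 × 0.5067 × 1.071 = 0.91766
Maximum is platinum→silver→palladium→platinum at 1.0340; arbitrage exists.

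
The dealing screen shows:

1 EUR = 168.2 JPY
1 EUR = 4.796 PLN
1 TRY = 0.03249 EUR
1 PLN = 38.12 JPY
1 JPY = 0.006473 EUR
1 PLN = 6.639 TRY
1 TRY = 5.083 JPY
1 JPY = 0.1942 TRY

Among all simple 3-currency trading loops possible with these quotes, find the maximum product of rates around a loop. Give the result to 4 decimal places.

JPY→EUR→PLN→JPY: 0.006473 × 4.796 × 38.12 = 1.18342
JPY→TRY→EUR→JPY: 0.1942 × 0.03249 × 168.2 = 1.06127
EUR→PLN→TRY→EUR: 4.796 × 6.639 × 0.03249 = 1.03450
Maximum is JPY→EUR→PLN→JPY at 1.1834; arbitrage exists.

1.1834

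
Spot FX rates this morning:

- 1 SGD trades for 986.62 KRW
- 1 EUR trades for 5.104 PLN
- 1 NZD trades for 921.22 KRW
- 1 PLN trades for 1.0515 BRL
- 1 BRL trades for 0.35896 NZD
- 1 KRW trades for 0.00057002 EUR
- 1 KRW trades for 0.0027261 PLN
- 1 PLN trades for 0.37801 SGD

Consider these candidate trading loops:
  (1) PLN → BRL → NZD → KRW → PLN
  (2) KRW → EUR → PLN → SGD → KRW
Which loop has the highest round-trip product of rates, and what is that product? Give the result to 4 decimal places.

(1) 1.0515 × 0.35896 × 921.22 × 0.0027261 = 0.94790
(2) 0.00057002 × 5.104 × 0.37801 × 986.62 = 1.08506
Highest is cycle (2) at 1.0851 (>1, arbitrage).

1.0851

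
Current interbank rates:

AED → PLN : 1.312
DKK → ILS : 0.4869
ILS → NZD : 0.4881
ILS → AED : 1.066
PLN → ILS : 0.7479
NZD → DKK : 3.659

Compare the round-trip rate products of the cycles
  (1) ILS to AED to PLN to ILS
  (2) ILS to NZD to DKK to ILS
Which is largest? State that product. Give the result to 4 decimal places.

1.0460

(1) 1.066 × 1.312 × 0.7479 = 1.04601
(2) 0.4881 × 3.659 × 0.4869 = 0.86958
Highest is cycle (1) at 1.0460 (>1, arbitrage).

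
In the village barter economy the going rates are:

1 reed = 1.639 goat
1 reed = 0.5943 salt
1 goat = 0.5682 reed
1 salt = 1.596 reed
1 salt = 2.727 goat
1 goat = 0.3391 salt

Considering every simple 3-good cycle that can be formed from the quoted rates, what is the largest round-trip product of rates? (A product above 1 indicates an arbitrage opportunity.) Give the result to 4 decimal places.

reed→salt→goat→reed: 0.5943 × 2.727 × 0.5682 = 0.92086
reed→goat→salt→reed: 1.639 × 0.3391 × 1.596 = 0.88703
Maximum is reed→salt→goat→reed at 0.9209; no arbitrage — every cycle loses value.

0.9209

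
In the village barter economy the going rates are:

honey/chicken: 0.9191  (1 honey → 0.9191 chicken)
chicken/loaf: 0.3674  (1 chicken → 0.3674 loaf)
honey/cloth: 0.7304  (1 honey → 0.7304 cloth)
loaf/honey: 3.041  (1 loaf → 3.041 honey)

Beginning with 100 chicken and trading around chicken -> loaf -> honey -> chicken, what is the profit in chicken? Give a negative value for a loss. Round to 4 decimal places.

2.6877

100 chicken × 0.3674 = 36.74 loaf
36.74 loaf × 3.041 = 111.72634 honey
111.72634 honey × 0.9191 = 102.687679094 chicken
Net change: 102.687679094 − 100 = 2.687679094 chicken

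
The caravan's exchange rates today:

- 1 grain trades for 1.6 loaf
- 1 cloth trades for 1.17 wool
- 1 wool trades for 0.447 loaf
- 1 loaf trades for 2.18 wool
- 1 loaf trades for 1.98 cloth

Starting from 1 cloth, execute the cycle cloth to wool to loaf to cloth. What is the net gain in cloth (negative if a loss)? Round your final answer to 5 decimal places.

0.03552

1 cloth × 1.17 = 1.17 wool
1.17 wool × 0.447 = 0.52299 loaf
0.52299 loaf × 1.98 = 1.0355202 cloth
Net change: 1.0355202 − 1 = 0.0355202 cloth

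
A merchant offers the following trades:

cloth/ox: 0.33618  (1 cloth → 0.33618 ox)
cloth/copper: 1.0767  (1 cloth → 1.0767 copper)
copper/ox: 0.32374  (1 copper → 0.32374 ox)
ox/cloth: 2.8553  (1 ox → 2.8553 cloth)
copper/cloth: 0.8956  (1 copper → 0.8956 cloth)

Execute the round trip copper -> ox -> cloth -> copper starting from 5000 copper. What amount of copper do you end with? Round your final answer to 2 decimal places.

4976.37

5000 copper × 0.32374 = 1618.7 ox
1618.7 ox × 2.8553 = 4621.87411 cloth
4621.87411 cloth × 1.0767 = 4976.371854237 copper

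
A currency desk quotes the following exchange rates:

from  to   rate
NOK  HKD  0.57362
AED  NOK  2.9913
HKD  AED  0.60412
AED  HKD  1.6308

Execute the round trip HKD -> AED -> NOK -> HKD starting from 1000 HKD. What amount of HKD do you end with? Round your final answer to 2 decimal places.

1000 HKD × 0.60412 = 604.12 AED
604.12 AED × 2.9913 = 1807.104156 NOK
1807.104156 NOK × 0.57362 = 1036.59108596472 HKD

1036.59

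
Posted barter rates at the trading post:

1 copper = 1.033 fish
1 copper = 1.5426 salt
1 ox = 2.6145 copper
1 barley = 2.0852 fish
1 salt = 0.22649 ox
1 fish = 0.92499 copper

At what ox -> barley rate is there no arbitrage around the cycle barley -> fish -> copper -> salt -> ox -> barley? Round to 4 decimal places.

Known legs of the cycle: 2.0852 × 0.92499 × 1.5426 × 0.22649 = 0.673887053141740152
For no arbitrage the full-cycle product must be 1, so the missing rate is 1 / 0.673887053141740152 ≈ 1.483928.

1.4839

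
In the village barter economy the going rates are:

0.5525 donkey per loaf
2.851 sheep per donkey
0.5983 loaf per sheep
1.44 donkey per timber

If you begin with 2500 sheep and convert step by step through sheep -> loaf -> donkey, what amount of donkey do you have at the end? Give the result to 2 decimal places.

2500 sheep × 0.5983 = 1495.75 loaf
1495.75 loaf × 0.5525 = 826.401875 donkey

826.40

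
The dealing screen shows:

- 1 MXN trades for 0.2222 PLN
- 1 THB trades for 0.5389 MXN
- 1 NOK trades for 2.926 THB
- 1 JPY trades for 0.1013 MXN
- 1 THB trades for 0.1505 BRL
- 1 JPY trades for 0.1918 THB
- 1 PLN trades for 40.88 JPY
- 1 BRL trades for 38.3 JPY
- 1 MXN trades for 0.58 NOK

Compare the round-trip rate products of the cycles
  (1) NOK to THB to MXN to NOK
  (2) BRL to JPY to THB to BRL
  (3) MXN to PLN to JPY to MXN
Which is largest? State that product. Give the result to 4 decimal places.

(1) 2.926 × 0.5389 × 0.58 = 0.91456
(2) 38.3 × 0.1918 × 0.1505 = 1.10556
(3) 0.2222 × 40.88 × 0.1013 = 0.92016
Highest is cycle (2) at 1.1056 (>1, arbitrage).

1.1056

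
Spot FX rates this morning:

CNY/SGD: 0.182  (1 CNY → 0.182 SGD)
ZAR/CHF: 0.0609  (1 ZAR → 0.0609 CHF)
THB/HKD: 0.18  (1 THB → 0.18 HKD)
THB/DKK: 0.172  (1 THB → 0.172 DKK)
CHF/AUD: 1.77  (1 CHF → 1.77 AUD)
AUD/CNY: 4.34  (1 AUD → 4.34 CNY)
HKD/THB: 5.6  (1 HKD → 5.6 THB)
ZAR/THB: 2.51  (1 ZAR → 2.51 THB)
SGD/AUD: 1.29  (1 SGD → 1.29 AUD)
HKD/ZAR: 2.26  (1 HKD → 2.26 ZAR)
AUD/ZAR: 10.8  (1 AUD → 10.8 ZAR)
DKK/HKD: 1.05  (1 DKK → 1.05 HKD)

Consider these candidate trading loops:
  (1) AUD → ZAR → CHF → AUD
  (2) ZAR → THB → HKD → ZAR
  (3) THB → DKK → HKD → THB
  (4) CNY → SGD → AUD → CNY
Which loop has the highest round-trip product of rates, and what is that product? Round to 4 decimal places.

(1) 10.8 × 0.0609 × 1.77 = 1.16416
(2) 2.51 × 0.18 × 2.26 = 1.02107
(3) 0.172 × 1.05 × 5.6 = 1.01136
(4) 0.182 × 1.29 × 4.34 = 1.01895
Highest is cycle (1) at 1.1642 (>1, arbitrage).

1.1642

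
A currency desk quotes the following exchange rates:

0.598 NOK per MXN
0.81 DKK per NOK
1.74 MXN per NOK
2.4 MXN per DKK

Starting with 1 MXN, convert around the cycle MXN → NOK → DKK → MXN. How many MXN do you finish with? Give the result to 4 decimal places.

1.1625

1 MXN × 0.598 = 0.598 NOK
0.598 NOK × 0.81 = 0.48438 DKK
0.48438 DKK × 2.4 = 1.162512 MXN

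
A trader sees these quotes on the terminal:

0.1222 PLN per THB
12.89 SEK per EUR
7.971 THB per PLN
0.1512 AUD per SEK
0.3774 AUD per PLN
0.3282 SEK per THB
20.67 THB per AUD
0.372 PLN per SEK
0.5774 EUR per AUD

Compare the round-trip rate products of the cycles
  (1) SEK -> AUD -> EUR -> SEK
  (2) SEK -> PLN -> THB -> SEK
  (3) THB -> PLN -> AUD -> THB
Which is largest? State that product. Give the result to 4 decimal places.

(1) 0.1512 × 0.5774 × 12.89 = 1.12533
(2) 0.372 × 7.971 × 0.3282 = 0.97318
(3) 0.1222 × 0.3774 × 20.67 = 0.95326
Highest is cycle (1) at 1.1253 (>1, arbitrage).

1.1253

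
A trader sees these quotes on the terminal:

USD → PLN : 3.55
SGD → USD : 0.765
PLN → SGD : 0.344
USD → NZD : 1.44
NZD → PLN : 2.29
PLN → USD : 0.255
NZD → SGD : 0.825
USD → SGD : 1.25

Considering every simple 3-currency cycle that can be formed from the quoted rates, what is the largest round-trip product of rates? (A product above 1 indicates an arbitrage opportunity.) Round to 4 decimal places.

SGD→USD→PLN→SGD: 0.765 × 3.55 × 0.344 = 0.93422
SGD→USD→NZD→SGD: 0.765 × 1.44 × 0.825 = 0.90882
PLN→USD→NZD→PLN: 0.255 × 1.44 × 2.29 = 0.84089
Maximum is SGD→USD→PLN→SGD at 0.9342; no arbitrage — every cycle loses value.

0.9342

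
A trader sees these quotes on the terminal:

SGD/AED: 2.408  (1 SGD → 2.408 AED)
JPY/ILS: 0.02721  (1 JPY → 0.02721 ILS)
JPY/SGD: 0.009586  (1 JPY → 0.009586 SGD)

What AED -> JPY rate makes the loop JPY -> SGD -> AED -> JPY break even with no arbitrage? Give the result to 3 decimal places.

Known legs of the cycle: 0.009586 × 2.408 = 0.023083088
For no arbitrage the full-cycle product must be 1, so the missing rate is 1 / 0.023083088 ≈ 43.32176.

43.322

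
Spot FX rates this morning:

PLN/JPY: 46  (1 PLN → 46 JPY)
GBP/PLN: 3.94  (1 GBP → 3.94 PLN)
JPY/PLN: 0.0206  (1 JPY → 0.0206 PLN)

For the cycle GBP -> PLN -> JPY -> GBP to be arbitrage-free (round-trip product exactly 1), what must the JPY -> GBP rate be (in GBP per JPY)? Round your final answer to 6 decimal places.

0.005518

Known legs of the cycle: 3.94 × 46 = 181.24
For no arbitrage the full-cycle product must be 1, so the missing rate is 1 / 181.24 ≈ 0.00551755.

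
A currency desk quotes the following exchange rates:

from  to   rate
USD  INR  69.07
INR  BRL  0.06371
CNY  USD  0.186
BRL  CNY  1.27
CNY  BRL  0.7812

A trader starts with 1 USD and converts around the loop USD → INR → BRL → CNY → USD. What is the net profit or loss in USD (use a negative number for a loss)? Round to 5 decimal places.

1 USD × 69.07 = 69.07 INR
69.07 INR × 0.06371 = 4.4004497 BRL
4.4004497 BRL × 1.27 = 5.588571119 CNY
5.588571119 CNY × 0.186 = 1.039474228134 USD
Net change: 1.039474228134 − 1 = 0.039474228134 USD

0.03947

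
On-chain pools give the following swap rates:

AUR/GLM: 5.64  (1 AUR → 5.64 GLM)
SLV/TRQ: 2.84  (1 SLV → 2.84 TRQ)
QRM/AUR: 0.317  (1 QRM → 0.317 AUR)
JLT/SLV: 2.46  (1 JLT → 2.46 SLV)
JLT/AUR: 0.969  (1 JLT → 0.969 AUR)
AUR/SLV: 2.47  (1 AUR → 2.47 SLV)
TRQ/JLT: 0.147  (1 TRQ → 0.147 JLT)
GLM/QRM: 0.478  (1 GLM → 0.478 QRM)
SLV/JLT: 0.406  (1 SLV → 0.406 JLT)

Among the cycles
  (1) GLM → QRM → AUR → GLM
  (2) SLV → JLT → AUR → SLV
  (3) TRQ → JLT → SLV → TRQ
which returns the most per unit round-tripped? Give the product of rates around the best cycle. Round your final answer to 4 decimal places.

(1) 0.478 × 0.317 × 5.64 = 0.85461
(2) 0.406 × 0.969 × 2.47 = 0.97173
(3) 0.147 × 2.46 × 2.84 = 1.02700
Highest is cycle (3) at 1.0270 (>1, arbitrage).

1.0270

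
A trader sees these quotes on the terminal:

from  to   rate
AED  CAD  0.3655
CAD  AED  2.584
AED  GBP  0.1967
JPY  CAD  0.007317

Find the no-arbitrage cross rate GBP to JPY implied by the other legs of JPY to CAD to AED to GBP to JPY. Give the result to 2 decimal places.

Known legs of the cycle: 0.007317 × 2.584 × 0.1967 = 0.0037190320776
For no arbitrage the full-cycle product must be 1, so the missing rate is 1 / 0.0037190320776 ≈ 268.8872.

268.89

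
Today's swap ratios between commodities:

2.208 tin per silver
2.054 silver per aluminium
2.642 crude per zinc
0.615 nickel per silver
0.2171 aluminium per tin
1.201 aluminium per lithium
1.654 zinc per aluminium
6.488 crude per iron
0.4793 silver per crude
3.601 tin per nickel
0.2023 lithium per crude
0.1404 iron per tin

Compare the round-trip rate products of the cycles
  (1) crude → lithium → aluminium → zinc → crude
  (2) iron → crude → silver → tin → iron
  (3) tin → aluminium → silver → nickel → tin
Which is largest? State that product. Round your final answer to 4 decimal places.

1.0617

(1) 0.2023 × 1.201 × 1.654 × 2.642 = 1.06171
(2) 6.488 × 0.4793 × 2.208 × 0.1404 = 0.96402
(3) 0.2171 × 2.054 × 0.615 × 3.601 = 0.98755
Highest is cycle (1) at 1.0617 (>1, arbitrage).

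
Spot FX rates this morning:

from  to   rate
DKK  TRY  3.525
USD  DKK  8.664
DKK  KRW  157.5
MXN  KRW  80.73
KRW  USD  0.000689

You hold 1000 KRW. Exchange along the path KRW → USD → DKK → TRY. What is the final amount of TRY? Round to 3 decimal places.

21.042

1000 KRW × 0.000689 = 0.689 USD
0.689 USD × 8.664 = 5.969496 DKK
5.969496 DKK × 3.525 = 21.0424734 TRY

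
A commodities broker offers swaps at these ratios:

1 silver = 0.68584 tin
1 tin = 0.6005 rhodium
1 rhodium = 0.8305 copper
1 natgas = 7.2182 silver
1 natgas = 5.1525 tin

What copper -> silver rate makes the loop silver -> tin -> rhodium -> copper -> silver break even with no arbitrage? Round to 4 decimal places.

Known legs of the cycle: 0.68584 × 0.6005 × 0.8305 = 0.34203886706
For no arbitrage the full-cycle product must be 1, so the missing rate is 1 / 0.34203886706 ≈ 2.923644.

2.9236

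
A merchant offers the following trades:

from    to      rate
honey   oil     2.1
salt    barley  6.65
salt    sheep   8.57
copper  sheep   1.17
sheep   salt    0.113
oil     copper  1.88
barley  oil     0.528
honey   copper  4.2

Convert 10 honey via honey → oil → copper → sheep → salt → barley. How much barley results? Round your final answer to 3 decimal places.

10 honey × 2.1 = 21 oil
21 oil × 1.88 = 39.48 copper
39.48 copper × 1.17 = 46.1916 sheep
46.1916 sheep × 0.113 = 5.2196508 salt
5.2196508 salt × 6.65 = 34.71067782 barley

34.711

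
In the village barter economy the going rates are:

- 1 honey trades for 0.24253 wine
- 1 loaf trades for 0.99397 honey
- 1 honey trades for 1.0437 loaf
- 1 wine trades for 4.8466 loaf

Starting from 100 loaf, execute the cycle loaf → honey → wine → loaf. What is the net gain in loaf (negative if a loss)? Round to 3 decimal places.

16.836

100 loaf × 0.99397 = 99.397 honey
99.397 honey × 0.24253 = 24.10675441 wine
24.10675441 wine × 4.8466 = 116.835795923506 loaf
Net change: 116.835795923506 − 100 = 16.835795923506 loaf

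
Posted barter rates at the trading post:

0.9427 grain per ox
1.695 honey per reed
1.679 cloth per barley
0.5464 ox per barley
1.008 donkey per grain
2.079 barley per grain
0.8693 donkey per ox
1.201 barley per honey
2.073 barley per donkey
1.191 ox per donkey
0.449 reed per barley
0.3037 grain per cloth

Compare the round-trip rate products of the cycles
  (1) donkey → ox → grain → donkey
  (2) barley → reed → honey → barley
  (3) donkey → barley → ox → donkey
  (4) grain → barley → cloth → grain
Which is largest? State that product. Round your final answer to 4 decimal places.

(1) 1.191 × 0.9427 × 1.008 = 1.13174
(2) 0.449 × 1.695 × 1.201 = 0.91403
(3) 2.073 × 0.5464 × 0.8693 = 0.98464
(4) 2.079 × 1.679 × 0.3037 = 1.06011
Highest is cycle (1) at 1.1317 (>1, arbitrage).

1.1317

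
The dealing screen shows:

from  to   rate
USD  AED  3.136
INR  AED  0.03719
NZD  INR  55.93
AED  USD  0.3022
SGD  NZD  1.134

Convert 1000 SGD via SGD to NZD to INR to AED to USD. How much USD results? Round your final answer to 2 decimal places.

1000 SGD × 1.134 = 1134 NZD
1134 NZD × 55.93 = 63424.62 INR
63424.62 INR × 0.03719 = 2358.7616178 AED
2358.7616178 AED × 0.3022 = 712.81776089916 USD

712.82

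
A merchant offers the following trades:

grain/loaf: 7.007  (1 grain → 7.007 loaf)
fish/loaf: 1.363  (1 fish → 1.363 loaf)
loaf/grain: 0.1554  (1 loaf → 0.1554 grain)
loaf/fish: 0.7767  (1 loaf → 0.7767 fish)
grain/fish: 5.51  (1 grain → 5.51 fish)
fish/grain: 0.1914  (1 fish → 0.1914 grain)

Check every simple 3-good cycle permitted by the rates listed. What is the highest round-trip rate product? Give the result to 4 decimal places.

1.1671

grain→fish→loaf→grain: 5.51 × 1.363 × 0.1554 = 1.16707
grain→loaf→fish→grain: 7.007 × 0.7767 × 0.1914 = 1.04166
Maximum is grain→fish→loaf→grain at 1.1671; arbitrage exists.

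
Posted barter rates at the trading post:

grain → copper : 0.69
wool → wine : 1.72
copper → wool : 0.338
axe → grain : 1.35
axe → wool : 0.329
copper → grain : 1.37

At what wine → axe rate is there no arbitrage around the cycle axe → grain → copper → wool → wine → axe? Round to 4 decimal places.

Known legs of the cycle: 1.35 × 0.69 × 0.338 × 1.72 = 0.54153684
For no arbitrage the full-cycle product must be 1, so the missing rate is 1 / 0.54153684 ≈ 1.846596.

1.8466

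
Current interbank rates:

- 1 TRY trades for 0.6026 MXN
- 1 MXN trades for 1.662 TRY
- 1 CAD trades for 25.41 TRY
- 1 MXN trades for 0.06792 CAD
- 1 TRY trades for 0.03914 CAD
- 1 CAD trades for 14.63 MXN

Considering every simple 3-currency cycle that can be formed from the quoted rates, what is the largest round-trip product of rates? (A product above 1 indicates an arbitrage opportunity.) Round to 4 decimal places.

1.0400

TRY→MXN→CAD→TRY: 0.6026 × 0.06792 × 25.41 = 1.04000
TRY→CAD→MXN→TRY: 0.03914 × 14.63 × 1.662 = 0.95169
Maximum is TRY→MXN→CAD→TRY at 1.0400; arbitrage exists.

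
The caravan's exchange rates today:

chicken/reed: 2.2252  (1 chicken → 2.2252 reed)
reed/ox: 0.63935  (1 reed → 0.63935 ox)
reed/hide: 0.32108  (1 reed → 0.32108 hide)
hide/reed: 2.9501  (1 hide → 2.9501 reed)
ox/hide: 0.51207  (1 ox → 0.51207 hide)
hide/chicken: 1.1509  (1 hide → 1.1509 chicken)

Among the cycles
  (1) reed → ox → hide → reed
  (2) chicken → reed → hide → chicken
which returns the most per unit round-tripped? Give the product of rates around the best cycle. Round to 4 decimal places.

(1) 0.63935 × 0.51207 × 2.9501 = 0.96584
(2) 2.2252 × 0.32108 × 1.1509 = 0.82228
Highest is cycle (1) at 0.9658 (≤1, no arbitrage).

0.9658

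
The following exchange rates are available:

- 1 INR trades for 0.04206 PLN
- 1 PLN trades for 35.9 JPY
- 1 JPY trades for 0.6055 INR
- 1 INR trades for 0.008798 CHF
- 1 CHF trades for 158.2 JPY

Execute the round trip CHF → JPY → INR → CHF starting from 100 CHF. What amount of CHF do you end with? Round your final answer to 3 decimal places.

84.276

100 CHF × 158.2 = 15820 JPY
15820 JPY × 0.6055 = 9579.01 INR
9579.01 INR × 0.008798 = 84.27612998 CHF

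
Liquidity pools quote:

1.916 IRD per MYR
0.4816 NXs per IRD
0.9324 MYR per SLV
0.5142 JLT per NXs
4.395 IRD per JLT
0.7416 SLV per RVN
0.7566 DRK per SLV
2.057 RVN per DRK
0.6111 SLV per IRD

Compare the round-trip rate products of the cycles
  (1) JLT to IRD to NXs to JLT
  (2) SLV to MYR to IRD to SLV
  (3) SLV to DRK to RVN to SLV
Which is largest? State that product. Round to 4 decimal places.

(1) 4.395 × 0.4816 × 0.5142 = 1.08837
(2) 0.9324 × 1.916 × 0.6111 = 1.09172
(3) 0.7566 × 2.057 × 0.7416 = 1.15417
Highest is cycle (3) at 1.1542 (>1, arbitrage).

1.1542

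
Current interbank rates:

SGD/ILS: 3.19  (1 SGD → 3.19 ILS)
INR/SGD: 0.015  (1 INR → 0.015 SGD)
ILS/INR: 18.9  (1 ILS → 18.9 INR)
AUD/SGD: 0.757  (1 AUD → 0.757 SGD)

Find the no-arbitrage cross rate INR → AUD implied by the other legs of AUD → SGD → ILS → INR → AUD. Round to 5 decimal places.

0.02191

Known legs of the cycle: 0.757 × 3.19 × 18.9 = 45.640287
For no arbitrage the full-cycle product must be 1, so the missing rate is 1 / 45.640287 ≈ 0.0219105.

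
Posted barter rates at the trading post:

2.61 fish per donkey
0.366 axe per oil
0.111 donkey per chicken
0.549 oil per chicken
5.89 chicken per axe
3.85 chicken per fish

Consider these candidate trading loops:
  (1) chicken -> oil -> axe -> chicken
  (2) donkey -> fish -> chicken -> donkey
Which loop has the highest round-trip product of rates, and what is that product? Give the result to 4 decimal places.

1.1835

(1) 0.549 × 0.366 × 5.89 = 1.18350
(2) 2.61 × 3.85 × 0.111 = 1.11538
Highest is cycle (1) at 1.1835 (>1, arbitrage).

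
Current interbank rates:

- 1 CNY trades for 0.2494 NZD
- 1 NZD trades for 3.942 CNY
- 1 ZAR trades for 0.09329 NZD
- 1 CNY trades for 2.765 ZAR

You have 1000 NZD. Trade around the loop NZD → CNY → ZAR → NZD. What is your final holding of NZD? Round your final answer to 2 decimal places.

1000 NZD × 3.942 = 3942 CNY
3942 CNY × 2.765 = 10899.63 ZAR
10899.63 ZAR × 0.09329 = 1016.8264827 NZD

1016.83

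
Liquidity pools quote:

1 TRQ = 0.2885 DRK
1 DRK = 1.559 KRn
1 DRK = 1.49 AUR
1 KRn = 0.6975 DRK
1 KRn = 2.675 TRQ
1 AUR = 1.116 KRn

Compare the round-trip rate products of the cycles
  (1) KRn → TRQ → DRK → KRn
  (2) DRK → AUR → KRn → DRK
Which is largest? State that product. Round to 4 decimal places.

1.2031

(1) 2.675 × 0.2885 × 1.559 = 1.20314
(2) 1.49 × 1.116 × 0.6975 = 1.15983
Highest is cycle (1) at 1.2031 (>1, arbitrage).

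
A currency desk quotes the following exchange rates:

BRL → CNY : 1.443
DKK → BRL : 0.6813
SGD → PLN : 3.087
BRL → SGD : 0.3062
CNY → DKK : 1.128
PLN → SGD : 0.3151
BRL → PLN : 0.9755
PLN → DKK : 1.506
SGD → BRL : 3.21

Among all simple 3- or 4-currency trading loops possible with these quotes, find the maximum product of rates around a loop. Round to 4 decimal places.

1.1090

BRL→CNY→DKK→BRL: 1.443 × 1.128 × 0.6813 = 1.10895
BRL→PLN→DKK→BRL: 0.9755 × 1.506 × 0.6813 = 1.00090
SGD→BRL→PLN→SGD: 3.21 × 0.9755 × 0.3151 = 0.98669
SGD→PLN→DKK→BRL→SGD: 3.087 × 1.506 × 0.6813 × 0.3062 = 0.96985
Maximum is BRL→CNY→DKK→BRL at 1.1090; arbitrage exists.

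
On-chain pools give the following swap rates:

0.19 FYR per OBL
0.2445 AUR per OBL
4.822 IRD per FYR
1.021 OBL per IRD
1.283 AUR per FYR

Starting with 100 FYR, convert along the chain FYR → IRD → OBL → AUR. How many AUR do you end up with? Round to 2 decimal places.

120.37

100 FYR × 4.822 = 482.2 IRD
482.2 IRD × 1.021 = 492.3262 OBL
492.3262 OBL × 0.2445 = 120.3737559 AUR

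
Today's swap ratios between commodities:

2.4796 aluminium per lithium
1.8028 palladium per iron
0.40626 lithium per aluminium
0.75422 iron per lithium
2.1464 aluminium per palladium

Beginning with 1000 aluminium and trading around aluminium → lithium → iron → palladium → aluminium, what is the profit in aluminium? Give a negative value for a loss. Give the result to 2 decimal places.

185.66

1000 aluminium × 0.40626 = 406.26 lithium
406.26 lithium × 0.75422 = 306.4094172 iron
306.4094172 iron × 1.8028 = 552.39489732816 palladium
552.39489732816 palladium × 2.1464 = 1185.660407625162624 aluminium
Net change: 1185.660407625162624 − 1000 = 185.660407625162624 aluminium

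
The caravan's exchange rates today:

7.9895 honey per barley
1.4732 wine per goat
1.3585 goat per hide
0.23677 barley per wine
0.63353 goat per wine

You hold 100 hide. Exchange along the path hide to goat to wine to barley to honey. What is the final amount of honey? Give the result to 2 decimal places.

100 hide × 1.3585 = 135.85 goat
135.85 goat × 1.4732 = 200.13422 wine
200.13422 wine × 0.23677 = 47.3857792694 barley
47.3857792694 barley × 7.9895 = 378.5886834728713 honey

378.59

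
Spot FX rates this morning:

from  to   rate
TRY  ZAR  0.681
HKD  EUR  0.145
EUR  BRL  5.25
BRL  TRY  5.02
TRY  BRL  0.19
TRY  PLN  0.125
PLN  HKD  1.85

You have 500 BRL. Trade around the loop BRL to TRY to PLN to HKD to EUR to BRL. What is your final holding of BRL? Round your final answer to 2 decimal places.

441.86

500 BRL × 5.02 = 2510 TRY
2510 TRY × 0.125 = 313.75 PLN
313.75 PLN × 1.85 = 580.4375 HKD
580.4375 HKD × 0.145 = 84.1634375 EUR
84.1634375 EUR × 5.25 = 441.858046875 BRL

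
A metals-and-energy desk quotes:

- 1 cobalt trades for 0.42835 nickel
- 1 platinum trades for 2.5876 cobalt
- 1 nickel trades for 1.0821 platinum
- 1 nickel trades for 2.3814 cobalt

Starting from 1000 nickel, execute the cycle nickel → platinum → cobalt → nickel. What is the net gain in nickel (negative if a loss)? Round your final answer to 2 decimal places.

199.40

1000 nickel × 1.0821 = 1082.1 platinum
1082.1 platinum × 2.5876 = 2800.04196 cobalt
2800.04196 cobalt × 0.42835 = 1199.397973566 nickel
Net change: 1199.397973566 − 1000 = 199.397973566 nickel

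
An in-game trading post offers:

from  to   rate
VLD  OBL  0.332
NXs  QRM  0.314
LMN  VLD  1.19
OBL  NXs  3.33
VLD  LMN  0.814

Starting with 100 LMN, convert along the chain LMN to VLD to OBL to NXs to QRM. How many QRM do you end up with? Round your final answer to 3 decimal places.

100 LMN × 1.19 = 119 VLD
119 VLD × 0.332 = 39.508 OBL
39.508 OBL × 3.33 = 131.56164 NXs
131.56164 NXs × 0.314 = 41.31035496 QRM

41.310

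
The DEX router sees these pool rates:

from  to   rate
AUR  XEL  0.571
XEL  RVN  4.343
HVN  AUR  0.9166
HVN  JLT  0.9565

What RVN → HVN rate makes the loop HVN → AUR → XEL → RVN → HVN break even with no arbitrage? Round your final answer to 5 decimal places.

Known legs of the cycle: 0.9166 × 0.571 × 4.343 = 2.2730332598
For no arbitrage the full-cycle product must be 1, so the missing rate is 1 / 2.2730332598 ≈ 0.4399408.

0.43994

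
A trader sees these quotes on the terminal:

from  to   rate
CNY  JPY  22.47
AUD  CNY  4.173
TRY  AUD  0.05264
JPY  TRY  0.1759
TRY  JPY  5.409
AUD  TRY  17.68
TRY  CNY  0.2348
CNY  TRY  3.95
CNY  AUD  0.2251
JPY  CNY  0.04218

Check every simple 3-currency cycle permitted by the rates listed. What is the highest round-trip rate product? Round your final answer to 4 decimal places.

AUD→TRY→CNY→AUD: 17.68 × 0.2348 × 0.2251 = 0.93445
JPY→TRY→CNY→JPY: 0.1759 × 0.2348 × 22.47 = 0.92804
JPY→CNY→TRY→JPY: 0.04218 × 3.95 × 5.409 = 0.90120
AUD→CNY→TRY→AUD: 4.173 × 3.95 × 0.05264 = 0.86768
Maximum is AUD→TRY→CNY→AUD at 0.9344; no arbitrage — every cycle loses value.

0.9344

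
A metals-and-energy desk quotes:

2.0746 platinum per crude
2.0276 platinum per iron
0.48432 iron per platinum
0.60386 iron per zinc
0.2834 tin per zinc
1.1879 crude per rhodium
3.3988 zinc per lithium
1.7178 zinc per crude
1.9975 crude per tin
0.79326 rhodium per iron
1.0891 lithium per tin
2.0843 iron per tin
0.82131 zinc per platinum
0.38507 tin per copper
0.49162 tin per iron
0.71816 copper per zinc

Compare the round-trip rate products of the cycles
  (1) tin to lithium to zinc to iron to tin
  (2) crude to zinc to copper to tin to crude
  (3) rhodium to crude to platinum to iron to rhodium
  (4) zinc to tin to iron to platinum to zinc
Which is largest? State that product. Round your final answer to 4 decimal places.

1.0989

(1) 1.0891 × 3.3988 × 0.60386 × 0.49162 = 1.09890
(2) 1.7178 × 0.71816 × 0.38507 × 1.9975 = 0.94890
(3) 1.1879 × 2.0746 × 0.48432 × 0.79326 = 0.94681
(4) 0.2834 × 2.0843 × 2.0276 × 0.82131 = 0.98367
Highest is cycle (1) at 1.0989 (>1, arbitrage).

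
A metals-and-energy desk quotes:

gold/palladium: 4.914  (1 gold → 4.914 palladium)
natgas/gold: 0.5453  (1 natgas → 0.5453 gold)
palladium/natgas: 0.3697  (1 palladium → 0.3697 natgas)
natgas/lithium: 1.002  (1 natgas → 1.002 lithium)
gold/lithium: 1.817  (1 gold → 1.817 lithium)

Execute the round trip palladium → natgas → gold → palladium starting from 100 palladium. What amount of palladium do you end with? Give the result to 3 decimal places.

99.065

100 palladium × 0.3697 = 36.97 natgas
36.97 natgas × 0.5453 = 20.159741 gold
20.159741 gold × 4.914 = 99.064967274 palladium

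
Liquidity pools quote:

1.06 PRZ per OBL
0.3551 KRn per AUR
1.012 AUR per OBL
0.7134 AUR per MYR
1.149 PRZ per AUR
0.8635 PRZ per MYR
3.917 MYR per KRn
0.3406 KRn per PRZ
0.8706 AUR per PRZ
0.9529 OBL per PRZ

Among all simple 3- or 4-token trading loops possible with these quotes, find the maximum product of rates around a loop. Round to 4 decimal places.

PRZ→KRn→MYR→PRZ: 0.3406 × 3.917 × 0.8635 = 1.15202
PRZ→OBL→AUR→PRZ: 0.9529 × 1.012 × 1.149 = 1.10802
PRZ→KRn→MYR→AUR→PRZ: 0.3406 × 3.917 × 0.7134 × 1.149 = 1.09358
PRZ→AUR→KRn→MYR→PRZ: 0.8706 × 0.3551 × 3.917 × 0.8635 = 1.04565
AUR→KRn→MYR→AUR: 0.3551 × 3.917 × 0.7134 = 0.99229
Maximum is PRZ→KRn→MYR→PRZ at 1.1520; arbitrage exists.

1.1520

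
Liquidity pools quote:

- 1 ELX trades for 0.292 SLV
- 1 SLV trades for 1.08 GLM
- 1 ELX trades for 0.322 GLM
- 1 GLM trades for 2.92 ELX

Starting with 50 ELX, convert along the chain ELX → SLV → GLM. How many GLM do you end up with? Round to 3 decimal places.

15.768

50 ELX × 0.292 = 14.6 SLV
14.6 SLV × 1.08 = 15.768 GLM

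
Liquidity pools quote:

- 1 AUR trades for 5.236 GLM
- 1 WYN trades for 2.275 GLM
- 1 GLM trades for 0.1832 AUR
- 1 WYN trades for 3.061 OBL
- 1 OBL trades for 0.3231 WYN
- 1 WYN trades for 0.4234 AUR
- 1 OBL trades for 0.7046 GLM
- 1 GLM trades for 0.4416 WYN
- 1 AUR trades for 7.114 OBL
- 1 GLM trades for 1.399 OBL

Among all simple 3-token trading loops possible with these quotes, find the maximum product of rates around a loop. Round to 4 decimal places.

WYN→GLM→OBL→WYN: 2.275 × 1.399 × 0.3231 = 1.02834
WYN→AUR→GLM→WYN: 0.4234 × 5.236 × 0.4416 = 0.97899
WYN→AUR→OBL→WYN: 0.4234 × 7.114 × 0.3231 = 0.97320
WYN→OBL→GLM→WYN: 3.061 × 0.7046 × 0.4416 = 0.95243
GLM→AUR→OBL→GLM: 0.1832 × 7.114 × 0.7046 = 0.91829
Maximum is WYN→GLM→OBL→WYN at 1.0283; arbitrage exists.

1.0283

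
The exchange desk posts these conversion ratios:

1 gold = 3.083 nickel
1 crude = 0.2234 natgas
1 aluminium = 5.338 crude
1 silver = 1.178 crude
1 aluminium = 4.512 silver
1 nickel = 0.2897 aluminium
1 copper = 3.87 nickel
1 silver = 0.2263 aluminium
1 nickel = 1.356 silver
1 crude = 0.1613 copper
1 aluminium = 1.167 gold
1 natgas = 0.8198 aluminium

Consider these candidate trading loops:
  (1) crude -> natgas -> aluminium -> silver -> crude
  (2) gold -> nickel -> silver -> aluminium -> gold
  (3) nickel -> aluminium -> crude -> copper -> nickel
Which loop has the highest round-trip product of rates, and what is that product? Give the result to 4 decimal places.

1.1040

(1) 0.2234 × 0.8198 × 4.512 × 1.178 = 0.97343
(2) 3.083 × 1.356 × 0.2263 × 1.167 = 1.10405
(3) 0.2897 × 5.338 × 0.1613 × 3.87 = 0.96532
Highest is cycle (2) at 1.1040 (>1, arbitrage).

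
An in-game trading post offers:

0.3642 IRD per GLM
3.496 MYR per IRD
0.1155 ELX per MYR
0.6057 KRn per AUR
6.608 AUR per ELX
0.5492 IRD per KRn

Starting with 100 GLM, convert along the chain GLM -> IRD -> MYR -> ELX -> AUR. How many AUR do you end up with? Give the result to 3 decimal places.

100 GLM × 0.3642 = 36.42 IRD
36.42 IRD × 3.496 = 127.32432 MYR
127.32432 MYR × 0.1155 = 14.70595896 ELX
14.70595896 ELX × 6.608 = 97.17697680768 AUR

97.177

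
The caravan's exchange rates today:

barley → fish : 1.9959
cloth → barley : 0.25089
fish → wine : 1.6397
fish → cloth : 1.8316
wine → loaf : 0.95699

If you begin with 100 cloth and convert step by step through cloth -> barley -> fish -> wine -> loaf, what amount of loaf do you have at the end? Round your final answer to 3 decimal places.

100 cloth × 0.25089 = 25.089 barley
25.089 barley × 1.9959 = 50.0751351 fish
50.0751351 fish × 1.6397 = 82.10819902347 wine
82.10819902347 wine × 0.95699 = 78.5767253834705553 loaf

78.577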